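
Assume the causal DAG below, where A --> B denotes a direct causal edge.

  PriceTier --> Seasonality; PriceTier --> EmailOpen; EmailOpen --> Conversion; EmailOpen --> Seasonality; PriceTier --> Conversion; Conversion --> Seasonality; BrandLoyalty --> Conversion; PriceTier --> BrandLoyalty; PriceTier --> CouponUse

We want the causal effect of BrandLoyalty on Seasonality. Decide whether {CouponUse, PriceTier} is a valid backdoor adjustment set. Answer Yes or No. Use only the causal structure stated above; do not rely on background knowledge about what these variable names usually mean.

Backdoor paths from BrandLoyalty to Seasonality (paths whose first edge points into BrandLoyalty):
  P1: BrandLoyalty <- PriceTier -> EmailOpen -> Conversion -> Seasonality
  P2: BrandLoyalty <- PriceTier -> EmailOpen -> Seasonality
  P3: BrandLoyalty <- PriceTier -> Conversion <- EmailOpen -> Seasonality
  P4: BrandLoyalty <- PriceTier -> Conversion -> Seasonality
  P5: BrandLoyalty <- PriceTier -> Seasonality
Condition 1 (no descendant of BrandLoyalty in the set): holds — descendants of BrandLoyalty are {Conversion, Seasonality}; none are in {CouponUse, PriceTier}.
Condition 2 (every backdoor path blocked by {CouponUse, PriceTier}):
  P1: blocked at fork node PriceTier ∈ conditioning set.
  P2: blocked at fork node PriceTier ∈ conditioning set.
  P3: blocked at fork node PriceTier ∈ conditioning set.
  P4: blocked at fork node PriceTier ∈ conditioning set.
  P5: blocked at fork node PriceTier ∈ conditioning set.
{CouponUse, PriceTier} satisfies the backdoor criterion.

Yes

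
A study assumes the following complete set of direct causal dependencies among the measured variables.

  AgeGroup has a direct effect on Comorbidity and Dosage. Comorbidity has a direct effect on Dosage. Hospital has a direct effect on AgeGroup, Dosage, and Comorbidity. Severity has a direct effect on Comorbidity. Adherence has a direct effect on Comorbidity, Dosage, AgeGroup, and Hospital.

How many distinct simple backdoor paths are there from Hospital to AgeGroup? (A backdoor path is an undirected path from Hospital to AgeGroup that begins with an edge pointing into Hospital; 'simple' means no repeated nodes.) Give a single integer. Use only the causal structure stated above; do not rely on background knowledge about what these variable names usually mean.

5

A backdoor path from Hospital to AgeGroup is any simple undirected path whose first edge points into Hospital (i.e. leaves Hospital via a parent).
Parents of Hospital: {Adherence}.
Enumerating:
  P1: Hospital <- Adherence -> AgeGroup
  P2: Hospital <- Adherence -> Comorbidity <- AgeGroup
  P3: Hospital <- Adherence -> Comorbidity -> Dosage <- AgeGroup
  P4: Hospital <- Adherence -> Dosage <- AgeGroup
  P5: Hospital <- Adherence -> Dosage <- Comorbidity <- AgeGroup
That exhausts the simple backdoor paths. Count: 5.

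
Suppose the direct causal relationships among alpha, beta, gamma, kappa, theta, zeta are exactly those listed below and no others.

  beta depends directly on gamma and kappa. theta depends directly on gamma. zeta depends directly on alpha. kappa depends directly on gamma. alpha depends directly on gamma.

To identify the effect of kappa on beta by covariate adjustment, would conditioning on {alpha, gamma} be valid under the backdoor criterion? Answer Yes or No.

Backdoor paths from kappa to beta (paths whose first edge points into kappa):
  P1: kappa <- gamma -> beta
Condition 1 (no descendant of kappa in the set): holds — descendants of kappa are {beta}; none are in {alpha, gamma}.
Condition 2 (every backdoor path blocked by {alpha, gamma}):
  P1: blocked at fork node gamma ∈ conditioning set.
{alpha, gamma} satisfies the backdoor criterion.

Yes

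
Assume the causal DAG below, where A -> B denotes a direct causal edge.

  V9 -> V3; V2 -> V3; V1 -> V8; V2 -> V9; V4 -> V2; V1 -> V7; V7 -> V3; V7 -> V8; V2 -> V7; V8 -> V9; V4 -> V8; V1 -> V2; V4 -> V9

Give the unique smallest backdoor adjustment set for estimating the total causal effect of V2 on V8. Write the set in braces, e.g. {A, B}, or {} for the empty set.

Variables eligible for adjustment (non-descendants of V2, excluding V2 and V8): {V1, V4}.
Backdoor paths from V2 to V8:
  P1: V2 <- V1 -> V7 -> V8
  P2: V2 <- V1 -> V7 -> V3 <- V9 <- V4 -> V8
  P3: V2 <- V1 -> V7 -> V3 <- V9 <- V8
  P4: V2 <- V1 -> V8
  P5: V2 <- V4 -> V8
  P6: V2 <- V4 -> V9 <- V8
  P7: V2 <- V4 -> V9 -> V3 <- V7 <- V1 -> V8
  P8: V2 <- V4 -> V9 -> V3 <- V7 -> V8
The empty set is not sufficient: P1 (V2 <- V1 -> V7 -> V8) has no collider blocking it and no conditioned non-collider, so it is open.
Try {V1, V4}:
  P1: blocked at fork node V1 ∈ conditioning set.
  P2: blocked at fork node V1 ∈ conditioning set.
  P3: blocked at fork node V1 ∈ conditioning set.
  P4: blocked at fork node V1 ∈ conditioning set.
  P5: blocked at fork node V4 ∈ conditioning set.
  P6: blocked at fork node V4 ∈ conditioning set.
  P7: blocked at fork node V4 ∈ conditioning set.
  P8: blocked at fork node V4 ∈ conditioning set.
{V1, V4} contains no descendant of V2 and blocks every backdoor path.
Every element of {V1, V4} is needed (dropping V1 leaves P1 open; dropping V4 leaves P5 open), so no proper subset is valid.
Among all size-2 subsets of the eligible variables, only {V1, V4} blocks every backdoor path, so it is the unique smallest valid adjustment set.

{V1, V4}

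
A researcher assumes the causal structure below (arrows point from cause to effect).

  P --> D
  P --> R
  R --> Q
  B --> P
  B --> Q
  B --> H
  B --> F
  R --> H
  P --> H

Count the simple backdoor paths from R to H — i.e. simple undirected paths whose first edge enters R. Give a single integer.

A backdoor path from R to H is any simple undirected path whose first edge points into R (i.e. leaves R via a parent).
Parents of R: {P}.
Enumerating:
  P1: R <- P <- B -> H
  P2: R <- P -> H
That exhausts the simple backdoor paths. Count: 2.

2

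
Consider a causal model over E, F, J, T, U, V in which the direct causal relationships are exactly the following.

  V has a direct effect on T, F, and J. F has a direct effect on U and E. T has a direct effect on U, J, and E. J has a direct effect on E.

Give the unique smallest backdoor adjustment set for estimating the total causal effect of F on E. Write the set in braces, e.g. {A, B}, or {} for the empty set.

{V}

Variables eligible for adjustment (non-descendants of F, excluding F and E): {J, T, V}.
Backdoor paths from F to E:
  P1: F <- V -> T -> J -> E
  P2: F <- V -> T -> E
  P3: F <- V -> J <- T -> E
  P4: F <- V -> J -> E
The empty set is not sufficient: P1 (F <- V -> T -> J -> E) has no collider blocking it and no conditioned non-collider, so it is open.
Try {V}:
  P1: blocked at fork node V ∈ conditioning set.
  P2: blocked at fork node V ∈ conditioning set.
  P3: blocked at fork node V ∈ conditioning set.
  P4: blocked at fork node V ∈ conditioning set.
{V} contains no descendant of F and blocks every backdoor path.
No other singleton works — e.g. {T} leaves P4 open — so {V} is the unique smallest valid adjustment set.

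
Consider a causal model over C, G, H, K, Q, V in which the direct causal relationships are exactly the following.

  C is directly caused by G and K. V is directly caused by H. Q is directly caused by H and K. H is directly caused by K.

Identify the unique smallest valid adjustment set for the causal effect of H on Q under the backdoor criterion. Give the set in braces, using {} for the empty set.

{K}

Variables eligible for adjustment (non-descendants of H, excluding H and Q): {C, G, K}.
Backdoor paths from H to Q:
  P1: H <- K -> Q
The empty set is not sufficient: P1 (H <- K -> Q) has no collider blocking it and no conditioned non-collider, so it is open.
Try {K}:
  P1: blocked at fork node K ∈ conditioning set.
{K} contains no descendant of H and blocks every backdoor path.
No other singleton works — e.g. {G} leaves P1 open — so {K} is the unique smallest valid adjustment set.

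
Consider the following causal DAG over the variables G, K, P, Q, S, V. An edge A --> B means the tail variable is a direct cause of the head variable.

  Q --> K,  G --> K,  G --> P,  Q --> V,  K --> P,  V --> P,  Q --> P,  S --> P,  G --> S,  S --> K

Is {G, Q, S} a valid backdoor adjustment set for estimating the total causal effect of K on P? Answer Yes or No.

Backdoor paths from K to P (paths whose first edge points into K):
  P1: K <- G -> S -> P
  P2: K <- G -> P
  P3: K <- S <- G -> P
  P4: K <- S -> P
  P5: K <- Q -> V -> P
  P6: K <- Q -> P
Condition 1 (no descendant of K in the set): holds — descendants of K are {P}; none are in {G, Q, S}.
Condition 2 (every backdoor path blocked by {G, Q, S}):
  P1: blocked at fork node G ∈ conditioning set.
  P2: blocked at fork node G ∈ conditioning set.
  P3: blocked at chain node S ∈ conditioning set.
  P4: blocked at fork node S ∈ conditioning set.
  P5: blocked at fork node Q ∈ conditioning set.
  P6: blocked at fork node Q ∈ conditioning set.
{G, Q, S} satisfies the backdoor criterion.

Yes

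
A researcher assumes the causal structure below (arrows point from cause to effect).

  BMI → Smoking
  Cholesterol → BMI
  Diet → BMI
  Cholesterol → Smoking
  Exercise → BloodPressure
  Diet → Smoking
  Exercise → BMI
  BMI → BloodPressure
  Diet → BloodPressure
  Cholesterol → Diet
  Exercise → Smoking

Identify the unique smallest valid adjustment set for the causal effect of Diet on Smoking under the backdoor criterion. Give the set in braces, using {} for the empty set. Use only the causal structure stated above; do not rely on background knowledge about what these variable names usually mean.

Variables eligible for adjustment (non-descendants of Diet, excluding Diet and Smoking): {Cholesterol, Exercise}.
Backdoor paths from Diet to Smoking:
  P1: Diet <- Cholesterol -> BMI <- Exercise -> Smoking
  P2: Diet <- Cholesterol -> BMI -> Smoking
  P3: Diet <- Cholesterol -> BMI -> BloodPressure <- Exercise -> Smoking
  P4: Diet <- Cholesterol -> Smoking
The empty set is not sufficient: P2 (Diet <- Cholesterol -> BMI -> Smoking) has no collider blocking it and no conditioned non-collider, so it is open.
Try {Cholesterol}:
  P1: blocked at fork node Cholesterol ∈ conditioning set.
  P2: blocked at fork node Cholesterol ∈ conditioning set.
  P3: blocked at fork node Cholesterol ∈ conditioning set.
  P4: blocked at fork node Cholesterol ∈ conditioning set.
{Cholesterol} contains no descendant of Diet and blocks every backdoor path.
No other singleton works — e.g. {Exercise} leaves P2 open — so {Cholesterol} is the unique smallest valid adjustment set.

{Cholesterol}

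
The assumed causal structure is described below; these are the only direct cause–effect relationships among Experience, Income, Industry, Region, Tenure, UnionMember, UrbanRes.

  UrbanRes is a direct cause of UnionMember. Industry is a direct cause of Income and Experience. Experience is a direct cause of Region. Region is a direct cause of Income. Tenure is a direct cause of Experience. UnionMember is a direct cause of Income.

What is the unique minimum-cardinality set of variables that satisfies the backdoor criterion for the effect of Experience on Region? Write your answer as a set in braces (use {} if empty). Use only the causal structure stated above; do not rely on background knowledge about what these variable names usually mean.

{}

Variables eligible for adjustment (non-descendants of Experience, excluding Experience and Region): {Industry, Tenure, UnionMember, UrbanRes}.
Backdoor paths from Experience to Region:
  P1: Experience <- Industry -> Income <- Region
Each backdoor path contains an unconditioned collider, so every path is already blocked with the empty conditioning set:
  P1: blocked at collider Income (neither it nor any descendant is in the conditioning set).
The empty set is therefore the unique smallest valid set.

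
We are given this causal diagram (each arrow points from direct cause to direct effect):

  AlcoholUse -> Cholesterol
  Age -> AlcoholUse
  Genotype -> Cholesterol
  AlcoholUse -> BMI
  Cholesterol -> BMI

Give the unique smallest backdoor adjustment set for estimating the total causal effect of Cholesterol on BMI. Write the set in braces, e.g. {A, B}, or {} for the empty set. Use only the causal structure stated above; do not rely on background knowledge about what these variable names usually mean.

{AlcoholUse}

Variables eligible for adjustment (non-descendants of Cholesterol, excluding Cholesterol and BMI): {Age, AlcoholUse, Genotype}.
Backdoor paths from Cholesterol to BMI:
  P1: Cholesterol <- AlcoholUse -> BMI
The empty set is not sufficient: P1 (Cholesterol <- AlcoholUse -> BMI) has no collider blocking it and no conditioned non-collider, so it is open.
Try {AlcoholUse}:
  P1: blocked at fork node AlcoholUse ∈ conditioning set.
{AlcoholUse} contains no descendant of Cholesterol and blocks every backdoor path.
No other singleton works — e.g. {Age} leaves P1 open — so {AlcoholUse} is the unique smallest valid adjustment set.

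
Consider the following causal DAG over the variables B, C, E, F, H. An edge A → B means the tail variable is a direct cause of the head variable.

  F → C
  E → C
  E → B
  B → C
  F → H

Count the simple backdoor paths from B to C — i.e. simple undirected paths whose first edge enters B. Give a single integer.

1

A backdoor path from B to C is any simple undirected path whose first edge points into B (i.e. leaves B via a parent).
Parents of B: {E}.
Enumerating:
  P1: B <- E -> C
That exhausts the simple backdoor paths. Count: 1.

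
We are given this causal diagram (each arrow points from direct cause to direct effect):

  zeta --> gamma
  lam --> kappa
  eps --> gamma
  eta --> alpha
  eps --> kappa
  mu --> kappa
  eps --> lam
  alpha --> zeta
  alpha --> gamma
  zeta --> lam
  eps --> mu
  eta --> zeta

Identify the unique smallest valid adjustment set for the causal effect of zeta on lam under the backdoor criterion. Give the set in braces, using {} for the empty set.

{}

Variables eligible for adjustment (non-descendants of zeta, excluding zeta and lam): {alpha, eps, eta, mu}.
Backdoor paths from zeta to lam:
  P1: zeta <- eta -> alpha -> gamma <- eps -> lam
  P2: zeta <- eta -> alpha -> gamma <- eps -> mu -> kappa <- lam
  P3: zeta <- eta -> alpha -> gamma <- eps -> kappa <- lam
  P4: zeta <- alpha -> gamma <- eps -> lam
  P5: zeta <- alpha -> gamma <- eps -> mu -> kappa <- lam
  P6: zeta <- alpha -> gamma <- eps -> kappa <- lam
Each backdoor path contains an unconditioned collider, so every path is already blocked with the empty conditioning set:
  P1: blocked at collider gamma (neither it nor any descendant is in the conditioning set).
  P2: blocked at collider gamma (neither it nor any descendant is in the conditioning set).
  P3: blocked at collider gamma (neither it nor any descendant is in the conditioning set).
  P4: blocked at collider gamma (neither it nor any descendant is in the conditioning set).
  P5: blocked at collider gamma (neither it nor any descendant is in the conditioning set).
  P6: blocked at collider gamma (neither it nor any descendant is in the conditioning set).
The empty set is therefore the unique smallest valid set.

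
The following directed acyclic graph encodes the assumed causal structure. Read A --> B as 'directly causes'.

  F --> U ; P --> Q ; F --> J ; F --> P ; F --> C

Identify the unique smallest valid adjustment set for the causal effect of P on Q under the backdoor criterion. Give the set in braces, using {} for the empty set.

{}

Variables eligible for adjustment (non-descendants of P, excluding P and Q): {C, F, J, U}.
Backdoor paths from P to Q:
  (none)
With no backdoor paths the empty set already satisfies the criterion, and it is trivially minimal.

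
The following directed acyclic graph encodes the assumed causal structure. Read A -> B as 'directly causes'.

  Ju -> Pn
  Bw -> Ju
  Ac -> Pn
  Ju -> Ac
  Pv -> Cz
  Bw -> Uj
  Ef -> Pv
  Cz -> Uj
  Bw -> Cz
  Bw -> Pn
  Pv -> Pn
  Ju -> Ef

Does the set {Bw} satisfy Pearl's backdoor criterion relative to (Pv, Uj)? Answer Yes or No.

Yes

Backdoor paths from Pv to Uj (paths whose first edge points into Pv):
  P1: Pv <- Ef <- Ju <- Bw -> Cz -> Uj
  P2: Pv <- Ef <- Ju <- Bw -> Uj
  P3: Pv <- Ef <- Ju -> Ac -> Pn <- Bw -> Cz -> Uj
  P4: Pv <- Ef <- Ju -> Ac -> Pn <- Bw -> Uj
  P5: Pv <- Ef <- Ju -> Pn <- Bw -> Cz -> Uj
  P6: Pv <- Ef <- Ju -> Pn <- Bw -> Uj
Condition 1 (no descendant of Pv in the set): holds — descendants of Pv are {Cz, Pn, Uj}; none are in {Bw}.
Condition 2 (every backdoor path blocked by {Bw}):
  P1: blocked at fork node Bw ∈ conditioning set.
  P2: blocked at fork node Bw ∈ conditioning set.
  P3: blocked at collider Pn (neither it nor any descendant is in the conditioning set).
  P4: blocked at collider Pn (neither it nor any descendant is in the conditioning set).
  P5: blocked at collider Pn (neither it nor any descendant is in the conditioning set).
  P6: blocked at collider Pn (neither it nor any descendant is in the conditioning set).
{Bw} satisfies the backdoor criterion.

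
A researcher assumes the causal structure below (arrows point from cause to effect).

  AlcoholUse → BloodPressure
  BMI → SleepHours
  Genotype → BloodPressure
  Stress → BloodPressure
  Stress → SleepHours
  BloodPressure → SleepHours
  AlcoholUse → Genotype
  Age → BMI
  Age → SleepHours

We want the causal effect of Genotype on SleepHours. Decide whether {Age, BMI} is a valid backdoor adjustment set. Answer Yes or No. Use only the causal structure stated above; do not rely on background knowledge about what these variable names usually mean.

No

Backdoor paths from Genotype to SleepHours (paths whose first edge points into Genotype):
  P1: Genotype <- AlcoholUse -> BloodPressure <- Stress -> SleepHours
  P2: Genotype <- AlcoholUse -> BloodPressure -> SleepHours
Condition 1 (no descendant of Genotype in the set): holds — descendants of Genotype are {BloodPressure, SleepHours}; none are in {Age, BMI}.
Condition 2 (every backdoor path blocked by {Age, BMI}):
  P1: blocked at collider BloodPressure (neither it nor any descendant is in the conditioning set).
  P2: open — no interior node is in the conditioning set.
{Age, BMI} does not satisfy the backdoor criterion.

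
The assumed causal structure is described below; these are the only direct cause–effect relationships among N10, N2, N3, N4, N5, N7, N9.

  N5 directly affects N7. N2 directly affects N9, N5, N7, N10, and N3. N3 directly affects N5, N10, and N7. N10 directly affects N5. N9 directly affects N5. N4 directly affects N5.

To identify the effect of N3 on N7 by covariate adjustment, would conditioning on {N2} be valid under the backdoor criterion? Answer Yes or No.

Yes

Backdoor paths from N3 to N7 (paths whose first edge points into N3):
  P1: N3 <- N2 -> N9 -> N5 -> N7
  P2: N3 <- N2 -> N10 -> N5 -> N7
  P3: N3 <- N2 -> N5 -> N7
  P4: N3 <- N2 -> N7
Condition 1 (no descendant of N3 in the set): holds — descendants of N3 are {N10, N5, N7}; none are in {N2}.
Condition 2 (every backdoor path blocked by {N2}):
  P1: blocked at fork node N2 ∈ conditioning set.
  P2: blocked at fork node N2 ∈ conditioning set.
  P3: blocked at fork node N2 ∈ conditioning set.
  P4: blocked at fork node N2 ∈ conditioning set.
{N2} satisfies the backdoor criterion.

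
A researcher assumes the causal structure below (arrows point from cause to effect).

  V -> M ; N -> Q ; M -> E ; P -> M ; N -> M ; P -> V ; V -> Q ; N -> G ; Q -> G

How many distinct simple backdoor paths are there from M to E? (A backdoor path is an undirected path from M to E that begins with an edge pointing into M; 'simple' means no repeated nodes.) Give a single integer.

0

A backdoor path from M to E is any simple undirected path whose first edge points into M (i.e. leaves M via a parent).
Parents of M: {N, P, V}.
No simple path from any parent of M reaches E without revisiting M, so there are no backdoor paths.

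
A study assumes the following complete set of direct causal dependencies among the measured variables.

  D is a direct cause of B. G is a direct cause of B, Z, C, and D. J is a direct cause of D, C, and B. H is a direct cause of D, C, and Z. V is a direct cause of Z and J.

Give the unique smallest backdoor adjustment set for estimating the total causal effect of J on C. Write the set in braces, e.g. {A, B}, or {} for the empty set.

Variables eligible for adjustment (non-descendants of J, excluding J and C): {G, H, V, Z}.
Backdoor paths from J to C:
  P1: J <- V -> Z <- H -> C
  P2: J <- V -> Z <- H -> D <- G -> C
  P3: J <- V -> Z <- H -> D -> B <- G -> C
  P4: J <- V -> Z <- G -> C
  P5: J <- V -> Z <- G -> D <- H -> C
  P6: J <- V -> Z <- G -> B <- D <- H -> C
Each backdoor path contains an unconditioned collider, so every path is already blocked with the empty conditioning set:
  P1: blocked at collider Z (neither it nor any descendant is in the conditioning set).
  P2: blocked at collider Z (neither it nor any descendant is in the conditioning set).
  P3: blocked at collider Z (neither it nor any descendant is in the conditioning set).
  P4: blocked at collider Z (neither it nor any descendant is in the conditioning set).
  P5: blocked at collider Z (neither it nor any descendant is in the conditioning set).
  P6: blocked at collider Z (neither it nor any descendant is in the conditioning set).
The empty set is therefore the unique smallest valid set.

{}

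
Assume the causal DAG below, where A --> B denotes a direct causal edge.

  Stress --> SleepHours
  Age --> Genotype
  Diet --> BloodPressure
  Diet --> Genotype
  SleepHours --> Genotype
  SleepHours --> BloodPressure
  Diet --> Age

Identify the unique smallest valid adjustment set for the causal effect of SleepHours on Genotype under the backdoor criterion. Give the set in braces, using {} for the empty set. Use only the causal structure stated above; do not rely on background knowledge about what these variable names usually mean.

Variables eligible for adjustment (non-descendants of SleepHours, excluding SleepHours and Genotype): {Age, Diet, Stress}.
Backdoor paths from SleepHours to Genotype:
  (none)
With no backdoor paths the empty set already satisfies the criterion, and it is trivially minimal.

{}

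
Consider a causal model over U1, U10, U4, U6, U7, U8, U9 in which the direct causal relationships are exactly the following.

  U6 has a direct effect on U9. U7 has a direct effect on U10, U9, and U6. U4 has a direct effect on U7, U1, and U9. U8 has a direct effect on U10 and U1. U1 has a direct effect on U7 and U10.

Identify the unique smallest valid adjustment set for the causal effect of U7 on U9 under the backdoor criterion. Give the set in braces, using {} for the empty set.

Variables eligible for adjustment (non-descendants of U7, excluding U7 and U9): {U1, U4, U8}.
Backdoor paths from U7 to U9:
  P1: U7 <- U4 -> U9
  P2: U7 <- U1 <- U4 -> U9
The empty set is not sufficient: P1 (U7 <- U4 -> U9) has no collider blocking it and no conditioned non-collider, so it is open.
Try {U4}:
  P1: blocked at fork node U4 ∈ conditioning set.
  P2: blocked at fork node U4 ∈ conditioning set.
{U4} contains no descendant of U7 and blocks every backdoor path.
No other singleton works — e.g. {U8} leaves P1 open — so {U4} is the unique smallest valid adjustment set.

{U4}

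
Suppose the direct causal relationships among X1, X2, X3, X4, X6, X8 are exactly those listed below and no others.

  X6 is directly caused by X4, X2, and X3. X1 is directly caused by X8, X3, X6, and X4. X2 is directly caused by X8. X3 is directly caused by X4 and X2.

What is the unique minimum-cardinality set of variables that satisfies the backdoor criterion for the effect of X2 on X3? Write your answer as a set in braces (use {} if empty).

{}

Variables eligible for adjustment (non-descendants of X2, excluding X2 and X3): {X4, X8}.
Backdoor paths from X2 to X3:
  P1: X2 <- X8 -> X1 <- X4 -> X3
  P2: X2 <- X8 -> X1 <- X4 -> X6 <- X3
  P3: X2 <- X8 -> X1 <- X3
  P4: X2 <- X8 -> X1 <- X6 <- X4 -> X3
  P5: X2 <- X8 -> X1 <- X6 <- X3
Each backdoor path contains an unconditioned collider, so every path is already blocked with the empty conditioning set:
  P1: blocked at collider X1 (neither it nor any descendant is in the conditioning set).
  P2: blocked at collider X1 (neither it nor any descendant is in the conditioning set).
  P3: blocked at collider X1 (neither it nor any descendant is in the conditioning set).
  P4: blocked at collider X1 (neither it nor any descendant is in the conditioning set).
  P5: blocked at collider X1 (neither it nor any descendant is in the conditioning set).
The empty set is therefore the unique smallest valid set.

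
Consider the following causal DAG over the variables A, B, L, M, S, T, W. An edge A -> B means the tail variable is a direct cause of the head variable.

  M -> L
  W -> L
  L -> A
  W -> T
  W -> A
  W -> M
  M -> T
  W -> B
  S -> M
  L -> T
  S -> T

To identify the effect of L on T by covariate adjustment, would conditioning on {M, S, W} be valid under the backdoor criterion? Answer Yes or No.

Yes

Backdoor paths from L to T (paths whose first edge points into L):
  P1: L <- W -> M <- S -> T
  P2: L <- W -> M -> T
  P3: L <- W -> T
  P4: L <- M <- W -> T
  P5: L <- M <- S -> T
  P6: L <- M -> T
Condition 1 (no descendant of L in the set): holds — descendants of L are {A, T}; none are in {M, S, W}.
Condition 2 (every backdoor path blocked by {M, S, W}):
  P1: blocked at fork node W ∈ conditioning set.
  P2: blocked at fork node W ∈ conditioning set.
  P3: blocked at fork node W ∈ conditioning set.
  P4: blocked at chain node M ∈ conditioning set.
  P5: blocked at chain node M ∈ conditioning set.
  P6: blocked at fork node M ∈ conditioning set.
{M, S, W} satisfies the backdoor criterion.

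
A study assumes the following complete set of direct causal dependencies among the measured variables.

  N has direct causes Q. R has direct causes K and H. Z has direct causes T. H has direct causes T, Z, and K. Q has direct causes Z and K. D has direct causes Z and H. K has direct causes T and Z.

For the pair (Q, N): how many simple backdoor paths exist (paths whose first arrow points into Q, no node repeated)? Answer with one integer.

A backdoor path from Q to N is any simple undirected path whose first edge points into Q (i.e. leaves Q via a parent).
Parents of Q: {K, Z}.
No simple path from any parent of Q reaches N without revisiting Q, so there are no backdoor paths.

0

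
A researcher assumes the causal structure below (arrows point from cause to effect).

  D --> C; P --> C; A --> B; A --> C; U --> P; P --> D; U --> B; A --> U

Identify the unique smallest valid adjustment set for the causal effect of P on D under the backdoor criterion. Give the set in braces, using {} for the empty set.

{}

Variables eligible for adjustment (non-descendants of P, excluding P and D): {A, B, U}.
Backdoor paths from P to D:
  P1: P <- U <- A -> C <- D
  P2: P <- U -> B <- A -> C <- D
Each backdoor path contains an unconditioned collider, so every path is already blocked with the empty conditioning set:
  P1: blocked at collider C (neither it nor any descendant is in the conditioning set).
  P2: blocked at collider B (neither it nor any descendant is in the conditioning set).
The empty set is therefore the unique smallest valid set.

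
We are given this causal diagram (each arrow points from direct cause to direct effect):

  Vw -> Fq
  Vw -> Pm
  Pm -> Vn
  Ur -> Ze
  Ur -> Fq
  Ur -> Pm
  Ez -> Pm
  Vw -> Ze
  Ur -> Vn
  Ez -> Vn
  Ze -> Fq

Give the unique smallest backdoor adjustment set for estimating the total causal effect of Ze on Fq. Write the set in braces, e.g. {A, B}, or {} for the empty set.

Variables eligible for adjustment (non-descendants of Ze, excluding Ze and Fq): {Ez, Pm, Ur, Vn, Vw}.
Backdoor paths from Ze to Fq:
  P1: Ze <- Vw -> Fq
  P2: Ze <- Vw -> Pm <- Ur -> Fq
  P3: Ze <- Vw -> Pm <- Ez -> Vn <- Ur -> Fq
  P4: Ze <- Vw -> Pm -> Vn <- Ur -> Fq
  P5: Ze <- Ur -> Fq
  P6: Ze <- Ur -> Pm <- Vw -> Fq
  P7: Ze <- Ur -> Vn <- Ez -> Pm <- Vw -> Fq
  P8: Ze <- Ur -> Vn <- Pm <- Vw -> Fq
The empty set is not sufficient: P1 (Ze <- Vw -> Fq) has no collider blocking it and no conditioned non-collider, so it is open.
Try {Ur, Vw}:
  P1: blocked at fork node Vw ∈ conditioning set.
  P2: blocked at fork node Vw ∈ conditioning set.
  P3: blocked at fork node Vw ∈ conditioning set.
  P4: blocked at fork node Vw ∈ conditioning set.
  P5: blocked at fork node Ur ∈ conditioning set.
  P6: blocked at fork node Ur ∈ conditioning set.
  P7: blocked at fork node Ur ∈ conditioning set.
  P8: blocked at fork node Ur ∈ conditioning set.
{Ur, Vw} contains no descendant of Ze and blocks every backdoor path.
Every element of {Ur, Vw} is needed (dropping Ur leaves P5 open; dropping Vw leaves P1 open), so no proper subset is valid.
Among all size-2 subsets of the eligible variables, only {Ur, Vw} blocks every backdoor path, so it is the unique smallest valid adjustment set.

{Ur, Vw}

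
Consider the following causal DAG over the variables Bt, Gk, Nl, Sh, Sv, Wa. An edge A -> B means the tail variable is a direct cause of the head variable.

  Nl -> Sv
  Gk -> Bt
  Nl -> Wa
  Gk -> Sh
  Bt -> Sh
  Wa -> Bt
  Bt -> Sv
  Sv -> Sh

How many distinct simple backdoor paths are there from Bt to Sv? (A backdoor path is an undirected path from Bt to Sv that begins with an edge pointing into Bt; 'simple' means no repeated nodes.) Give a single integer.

A backdoor path from Bt to Sv is any simple undirected path whose first edge points into Bt (i.e. leaves Bt via a parent).
Parents of Bt: {Gk, Wa}.
Enumerating:
  P1: Bt <- Gk -> Sh <- Sv
  P2: Bt <- Wa <- Nl -> Sv
That exhausts the simple backdoor paths. Count: 2.

2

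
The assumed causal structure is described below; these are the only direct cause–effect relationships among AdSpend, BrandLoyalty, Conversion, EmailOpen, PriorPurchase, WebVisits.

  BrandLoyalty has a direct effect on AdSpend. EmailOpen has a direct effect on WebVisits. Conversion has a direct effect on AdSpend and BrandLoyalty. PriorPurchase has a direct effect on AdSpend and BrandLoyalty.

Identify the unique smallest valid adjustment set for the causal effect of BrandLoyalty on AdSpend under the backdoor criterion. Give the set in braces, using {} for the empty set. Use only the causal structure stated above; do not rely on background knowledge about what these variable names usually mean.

Variables eligible for adjustment (non-descendants of BrandLoyalty, excluding BrandLoyalty and AdSpend): {Conversion, EmailOpen, PriorPurchase, WebVisits}.
Backdoor paths from BrandLoyalty to AdSpend:
  P1: BrandLoyalty <- PriorPurchase -> AdSpend
  P2: BrandLoyalty <- Conversion -> AdSpend
The empty set is not sufficient: P1 (BrandLoyalty <- PriorPurchase -> AdSpend) has no collider blocking it and no conditioned non-collider, so it is open.
Try {Conversion, PriorPurchase}:
  P1: blocked at fork node PriorPurchase ∈ conditioning set.
  P2: blocked at fork node Conversion ∈ conditioning set.
{Conversion, PriorPurchase} contains no descendant of BrandLoyalty and blocks every backdoor path.
Every element of {Conversion, PriorPurchase} is needed (dropping Conversion leaves P2 open; dropping PriorPurchase leaves P1 open), so no proper subset is valid.
Among all size-2 subsets of the eligible variables, only {Conversion, PriorPurchase} blocks every backdoor path, so it is the unique smallest valid adjustment set.

{Conversion, PriorPurchase}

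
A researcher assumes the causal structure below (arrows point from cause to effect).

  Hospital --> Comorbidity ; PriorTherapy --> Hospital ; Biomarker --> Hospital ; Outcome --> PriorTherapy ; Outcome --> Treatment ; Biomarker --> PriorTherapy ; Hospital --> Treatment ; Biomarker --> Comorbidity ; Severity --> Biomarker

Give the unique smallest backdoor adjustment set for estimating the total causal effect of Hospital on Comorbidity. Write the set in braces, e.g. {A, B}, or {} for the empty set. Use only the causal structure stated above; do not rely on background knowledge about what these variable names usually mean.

Variables eligible for adjustment (non-descendants of Hospital, excluding Hospital and Comorbidity): {Biomarker, Outcome, PriorTherapy, Severity}.
Backdoor paths from Hospital to Comorbidity:
  P1: Hospital <- Biomarker -> Comorbidity
  P2: Hospital <- PriorTherapy <- Biomarker -> Comorbidity
The empty set is not sufficient: P1 (Hospital <- Biomarker -> Comorbidity) has no collider blocking it and no conditioned non-collider, so it is open.
Try {Biomarker}:
  P1: blocked at fork node Biomarker ∈ conditioning set.
  P2: blocked at fork node Biomarker ∈ conditioning set.
{Biomarker} contains no descendant of Hospital and blocks every backdoor path.
No other singleton works — e.g. {Severity} leaves P1 open — so {Biomarker} is the unique smallest valid adjustment set.

{Biomarker}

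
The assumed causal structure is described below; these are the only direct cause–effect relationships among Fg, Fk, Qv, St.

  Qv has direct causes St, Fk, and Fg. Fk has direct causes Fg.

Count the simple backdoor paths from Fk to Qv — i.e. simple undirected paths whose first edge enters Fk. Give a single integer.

A backdoor path from Fk to Qv is any simple undirected path whose first edge points into Fk (i.e. leaves Fk via a parent).
Parents of Fk: {Fg}.
Enumerating:
  P1: Fk <- Fg -> Qv
That exhausts the simple backdoor paths. Count: 1.

1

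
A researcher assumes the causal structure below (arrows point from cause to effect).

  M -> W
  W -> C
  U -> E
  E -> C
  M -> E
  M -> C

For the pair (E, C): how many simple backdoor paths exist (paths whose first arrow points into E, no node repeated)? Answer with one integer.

2

A backdoor path from E to C is any simple undirected path whose first edge points into E (i.e. leaves E via a parent).
Parents of E: {M, U}.
Enumerating:
  P1: E <- M -> W -> C
  P2: E <- M -> C
That exhausts the simple backdoor paths. Count: 2.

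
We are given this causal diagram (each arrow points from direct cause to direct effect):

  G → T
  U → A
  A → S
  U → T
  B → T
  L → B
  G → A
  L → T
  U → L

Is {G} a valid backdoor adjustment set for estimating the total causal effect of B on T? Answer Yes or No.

No

Backdoor paths from B to T (paths whose first edge points into B):
  P1: B <- L <- U -> A <- G -> T
  P2: B <- L <- U -> T
  P3: B <- L -> T
Condition 1 (no descendant of B in the set): holds — descendants of B are {T}; none are in {G}.
Condition 2 (every backdoor path blocked by {G}):
  P1: blocked at collider A (neither it nor any descendant is in the conditioning set).
  P2: open — no interior node is in the conditioning set.
  P3: open — no interior node is in the conditioning set.
{G} does not satisfy the backdoor criterion.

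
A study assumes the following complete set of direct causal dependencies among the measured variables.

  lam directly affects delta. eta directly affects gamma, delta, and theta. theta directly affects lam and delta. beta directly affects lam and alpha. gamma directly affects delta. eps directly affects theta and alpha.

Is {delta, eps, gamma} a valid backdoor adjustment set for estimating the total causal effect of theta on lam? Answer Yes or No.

No

Backdoor paths from theta to lam (paths whose first edge points into theta):
  P1: theta <- eta -> gamma -> delta <- lam
  P2: theta <- eta -> delta <- lam
  P3: theta <- eps -> alpha <- beta -> lam
Condition 1 (no descendant of theta in the set): FAILS — delta is a descendant of theta.
Condition 2 (every backdoor path blocked by {delta, eps, gamma}):
  P1: blocked at chain node gamma ∈ conditioning set.
  P2: open — collider(s) delta are conditioned on (or have a conditioned descendant) and no non-collider on the path is in the set.
  P3: blocked at fork node eps ∈ conditioning set.
{delta, eps, gamma} does not satisfy the backdoor criterion.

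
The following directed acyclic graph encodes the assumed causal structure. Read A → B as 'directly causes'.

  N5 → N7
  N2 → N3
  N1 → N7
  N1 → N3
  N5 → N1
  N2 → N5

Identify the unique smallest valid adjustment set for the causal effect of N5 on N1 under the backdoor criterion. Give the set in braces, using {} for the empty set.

{}

Variables eligible for adjustment (non-descendants of N5, excluding N5 and N1): {N2}.
Backdoor paths from N5 to N1:
  P1: N5 <- N2 -> N3 <- N1
Each backdoor path contains an unconditioned collider, so every path is already blocked with the empty conditioning set:
  P1: blocked at collider N3 (neither it nor any descendant is in the conditioning set).
The empty set is therefore the unique smallest valid set.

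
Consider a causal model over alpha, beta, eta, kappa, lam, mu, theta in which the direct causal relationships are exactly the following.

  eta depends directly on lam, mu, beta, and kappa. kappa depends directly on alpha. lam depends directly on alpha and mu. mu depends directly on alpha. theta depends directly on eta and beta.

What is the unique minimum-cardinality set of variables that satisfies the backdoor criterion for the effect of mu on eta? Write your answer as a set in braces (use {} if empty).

{alpha}

Variables eligible for adjustment (non-descendants of mu, excluding mu and eta): {alpha, beta, kappa}.
Backdoor paths from mu to eta:
  P1: mu <- alpha -> lam -> eta
  P2: mu <- alpha -> kappa -> eta
The empty set is not sufficient: P1 (mu <- alpha -> lam -> eta) has no collider blocking it and no conditioned non-collider, so it is open.
Try {alpha}:
  P1: blocked at fork node alpha ∈ conditioning set.
  P2: blocked at fork node alpha ∈ conditioning set.
{alpha} contains no descendant of mu and blocks every backdoor path.
No other singleton works — e.g. {kappa} leaves P1 open — so {alpha} is the unique smallest valid adjustment set.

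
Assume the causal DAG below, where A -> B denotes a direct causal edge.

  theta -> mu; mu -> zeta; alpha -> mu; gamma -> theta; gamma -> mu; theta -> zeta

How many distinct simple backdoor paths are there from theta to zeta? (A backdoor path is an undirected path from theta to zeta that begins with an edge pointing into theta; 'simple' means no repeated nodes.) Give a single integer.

1

A backdoor path from theta to zeta is any simple undirected path whose first edge points into theta (i.e. leaves theta via a parent).
Parents of theta: {gamma}.
Enumerating:
  P1: theta <- gamma -> mu -> zeta
That exhausts the simple backdoor paths. Count: 1.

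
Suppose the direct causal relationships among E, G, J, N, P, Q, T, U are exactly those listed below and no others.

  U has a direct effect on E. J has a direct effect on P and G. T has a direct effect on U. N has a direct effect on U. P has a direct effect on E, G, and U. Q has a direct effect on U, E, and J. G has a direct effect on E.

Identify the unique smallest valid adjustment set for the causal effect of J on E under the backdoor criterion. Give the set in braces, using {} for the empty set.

{Q}

Variables eligible for adjustment (non-descendants of J, excluding J and E): {N, Q, T}.
Backdoor paths from J to E:
  P1: J <- Q -> U <- P -> G -> E
  P2: J <- Q -> U <- P -> E
  P3: J <- Q -> U -> E
  P4: J <- Q -> E
The empty set is not sufficient: P3 (J <- Q -> U -> E) has no collider blocking it and no conditioned non-collider, so it is open.
Try {Q}:
  P1: blocked at fork node Q ∈ conditioning set.
  P2: blocked at fork node Q ∈ conditioning set.
  P3: blocked at fork node Q ∈ conditioning set.
  P4: blocked at fork node Q ∈ conditioning set.
{Q} contains no descendant of J and blocks every backdoor path.
No other singleton works — e.g. {N} leaves P3 open — so {Q} is the unique smallest valid adjustment set.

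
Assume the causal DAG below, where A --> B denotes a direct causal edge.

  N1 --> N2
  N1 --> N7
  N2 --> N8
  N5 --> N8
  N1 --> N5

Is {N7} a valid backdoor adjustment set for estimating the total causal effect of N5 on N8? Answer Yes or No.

Backdoor paths from N5 to N8 (paths whose first edge points into N5):
  P1: N5 <- N1 -> N2 -> N8
Condition 1 (no descendant of N5 in the set): holds — descendants of N5 are {N8}; none are in {N7}.
Condition 2 (every backdoor path blocked by {N7}):
  P1: open — no interior node is in the conditioning set.
{N7} does not satisfy the backdoor criterion.

No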